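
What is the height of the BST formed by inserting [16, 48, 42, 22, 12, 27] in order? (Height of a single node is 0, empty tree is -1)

Insertion order: [16, 48, 42, 22, 12, 27]
Tree (level-order array): [16, 12, 48, None, None, 42, None, 22, None, None, 27]
Compute height bottom-up (empty subtree = -1):
  height(12) = 1 + max(-1, -1) = 0
  height(27) = 1 + max(-1, -1) = 0
  height(22) = 1 + max(-1, 0) = 1
  height(42) = 1 + max(1, -1) = 2
  height(48) = 1 + max(2, -1) = 3
  height(16) = 1 + max(0, 3) = 4
Height = 4


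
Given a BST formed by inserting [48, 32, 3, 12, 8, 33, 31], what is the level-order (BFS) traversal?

Tree insertion order: [48, 32, 3, 12, 8, 33, 31]
Tree (level-order array): [48, 32, None, 3, 33, None, 12, None, None, 8, 31]
BFS from the root, enqueuing left then right child of each popped node:
  queue [48] -> pop 48, enqueue [32], visited so far: [48]
  queue [32] -> pop 32, enqueue [3, 33], visited so far: [48, 32]
  queue [3, 33] -> pop 3, enqueue [12], visited so far: [48, 32, 3]
  queue [33, 12] -> pop 33, enqueue [none], visited so far: [48, 32, 3, 33]
  queue [12] -> pop 12, enqueue [8, 31], visited so far: [48, 32, 3, 33, 12]
  queue [8, 31] -> pop 8, enqueue [none], visited so far: [48, 32, 3, 33, 12, 8]
  queue [31] -> pop 31, enqueue [none], visited so far: [48, 32, 3, 33, 12, 8, 31]
Result: [48, 32, 3, 33, 12, 8, 31]


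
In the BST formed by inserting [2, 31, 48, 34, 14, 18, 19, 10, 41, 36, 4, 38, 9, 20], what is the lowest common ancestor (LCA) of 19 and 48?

Tree insertion order: [2, 31, 48, 34, 14, 18, 19, 10, 41, 36, 4, 38, 9, 20]
Tree (level-order array): [2, None, 31, 14, 48, 10, 18, 34, None, 4, None, None, 19, None, 41, None, 9, None, 20, 36, None, None, None, None, None, None, 38]
In a BST, the LCA of p=19, q=48 is the first node v on the
root-to-leaf path with p <= v <= q (go left if both < v, right if both > v).
Walk from root:
  at 2: both 19 and 48 > 2, go right
  at 31: 19 <= 31 <= 48, this is the LCA
LCA = 31


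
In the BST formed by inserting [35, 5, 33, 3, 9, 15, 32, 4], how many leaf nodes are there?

Tree built from: [35, 5, 33, 3, 9, 15, 32, 4]
Tree (level-order array): [35, 5, None, 3, 33, None, 4, 9, None, None, None, None, 15, None, 32]
Rule: A leaf has 0 children.
Per-node child counts:
  node 35: 1 child(ren)
  node 5: 2 child(ren)
  node 3: 1 child(ren)
  node 4: 0 child(ren)
  node 33: 1 child(ren)
  node 9: 1 child(ren)
  node 15: 1 child(ren)
  node 32: 0 child(ren)
Matching nodes: [4, 32]
Count of leaf nodes: 2


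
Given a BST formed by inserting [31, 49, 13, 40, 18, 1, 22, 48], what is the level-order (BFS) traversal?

Tree insertion order: [31, 49, 13, 40, 18, 1, 22, 48]
Tree (level-order array): [31, 13, 49, 1, 18, 40, None, None, None, None, 22, None, 48]
BFS from the root, enqueuing left then right child of each popped node:
  queue [31] -> pop 31, enqueue [13, 49], visited so far: [31]
  queue [13, 49] -> pop 13, enqueue [1, 18], visited so far: [31, 13]
  queue [49, 1, 18] -> pop 49, enqueue [40], visited so far: [31, 13, 49]
  queue [1, 18, 40] -> pop 1, enqueue [none], visited so far: [31, 13, 49, 1]
  queue [18, 40] -> pop 18, enqueue [22], visited so far: [31, 13, 49, 1, 18]
  queue [40, 22] -> pop 40, enqueue [48], visited so far: [31, 13, 49, 1, 18, 40]
  queue [22, 48] -> pop 22, enqueue [none], visited so far: [31, 13, 49, 1, 18, 40, 22]
  queue [48] -> pop 48, enqueue [none], visited so far: [31, 13, 49, 1, 18, 40, 22, 48]
Result: [31, 13, 49, 1, 18, 40, 22, 48]


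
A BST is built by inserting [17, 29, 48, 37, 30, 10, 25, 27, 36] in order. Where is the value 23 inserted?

Starting tree (level order): [17, 10, 29, None, None, 25, 48, None, 27, 37, None, None, None, 30, None, None, 36]
Insertion path: 17 -> 29 -> 25
Result: insert 23 as left child of 25
Final tree (level order): [17, 10, 29, None, None, 25, 48, 23, 27, 37, None, None, None, None, None, 30, None, None, 36]


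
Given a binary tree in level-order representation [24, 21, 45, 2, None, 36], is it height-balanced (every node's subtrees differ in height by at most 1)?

Tree (level-order array): [24, 21, 45, 2, None, 36]
Definition: a tree is height-balanced if, at every node, |h(left) - h(right)| <= 1 (empty subtree has height -1).
Bottom-up per-node check:
  node 2: h_left=-1, h_right=-1, diff=0 [OK], height=0
  node 21: h_left=0, h_right=-1, diff=1 [OK], height=1
  node 36: h_left=-1, h_right=-1, diff=0 [OK], height=0
  node 45: h_left=0, h_right=-1, diff=1 [OK], height=1
  node 24: h_left=1, h_right=1, diff=0 [OK], height=2
All nodes satisfy the balance condition.
Result: Balanced


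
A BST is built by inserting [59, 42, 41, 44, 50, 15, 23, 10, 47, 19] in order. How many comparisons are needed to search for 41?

Search path for 41: 59 -> 42 -> 41
Found: True
Comparisons: 3


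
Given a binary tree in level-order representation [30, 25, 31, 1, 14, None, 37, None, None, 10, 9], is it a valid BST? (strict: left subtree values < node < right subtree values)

Level-order array: [30, 25, 31, 1, 14, None, 37, None, None, 10, 9]
Validate using subtree bounds (lo, hi): at each node, require lo < value < hi,
then recurse left with hi=value and right with lo=value.
Preorder trace (stopping at first violation):
  at node 30 with bounds (-inf, +inf): OK
  at node 25 with bounds (-inf, 30): OK
  at node 1 with bounds (-inf, 25): OK
  at node 14 with bounds (25, 30): VIOLATION
Node 14 violates its bound: not (25 < 14 < 30).
Result: Not a valid BST


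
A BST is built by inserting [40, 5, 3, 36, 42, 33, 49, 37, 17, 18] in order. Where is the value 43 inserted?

Starting tree (level order): [40, 5, 42, 3, 36, None, 49, None, None, 33, 37, None, None, 17, None, None, None, None, 18]
Insertion path: 40 -> 42 -> 49
Result: insert 43 as left child of 49
Final tree (level order): [40, 5, 42, 3, 36, None, 49, None, None, 33, 37, 43, None, 17, None, None, None, None, None, None, 18]


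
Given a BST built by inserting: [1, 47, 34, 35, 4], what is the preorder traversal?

Tree insertion order: [1, 47, 34, 35, 4]
Tree (level-order array): [1, None, 47, 34, None, 4, 35]
Preorder traversal: [1, 47, 34, 4, 35]


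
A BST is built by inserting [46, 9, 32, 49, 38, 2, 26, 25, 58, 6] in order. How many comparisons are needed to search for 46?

Search path for 46: 46
Found: True
Comparisons: 1


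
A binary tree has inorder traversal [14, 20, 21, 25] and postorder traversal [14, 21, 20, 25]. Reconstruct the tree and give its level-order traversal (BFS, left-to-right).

Inorder:   [14, 20, 21, 25]
Postorder: [14, 21, 20, 25]
Algorithm: postorder visits root last, so walk postorder right-to-left;
each value is the root of the current inorder slice — split it at that
value, recurse on the right subtree first, then the left.
Recursive splits:
  root=25; inorder splits into left=[14, 20, 21], right=[]
  root=20; inorder splits into left=[14], right=[21]
  root=21; inorder splits into left=[], right=[]
  root=14; inorder splits into left=[], right=[]
Reconstructed level-order: [25, 20, 14, 21]


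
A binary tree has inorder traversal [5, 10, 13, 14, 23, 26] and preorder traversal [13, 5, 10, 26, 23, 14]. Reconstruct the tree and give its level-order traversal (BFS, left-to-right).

Inorder:  [5, 10, 13, 14, 23, 26]
Preorder: [13, 5, 10, 26, 23, 14]
Algorithm: preorder visits root first, so consume preorder in order;
for each root, split the current inorder slice at that value into
left-subtree inorder and right-subtree inorder, then recurse.
Recursive splits:
  root=13; inorder splits into left=[5, 10], right=[14, 23, 26]
  root=5; inorder splits into left=[], right=[10]
  root=10; inorder splits into left=[], right=[]
  root=26; inorder splits into left=[14, 23], right=[]
  root=23; inorder splits into left=[14], right=[]
  root=14; inorder splits into left=[], right=[]
Reconstructed level-order: [13, 5, 26, 10, 23, 14]


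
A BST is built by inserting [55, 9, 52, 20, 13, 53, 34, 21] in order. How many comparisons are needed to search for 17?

Search path for 17: 55 -> 9 -> 52 -> 20 -> 13
Found: False
Comparisons: 5


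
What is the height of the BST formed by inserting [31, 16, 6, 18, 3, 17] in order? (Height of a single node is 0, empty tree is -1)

Insertion order: [31, 16, 6, 18, 3, 17]
Tree (level-order array): [31, 16, None, 6, 18, 3, None, 17]
Compute height bottom-up (empty subtree = -1):
  height(3) = 1 + max(-1, -1) = 0
  height(6) = 1 + max(0, -1) = 1
  height(17) = 1 + max(-1, -1) = 0
  height(18) = 1 + max(0, -1) = 1
  height(16) = 1 + max(1, 1) = 2
  height(31) = 1 + max(2, -1) = 3
Height = 3


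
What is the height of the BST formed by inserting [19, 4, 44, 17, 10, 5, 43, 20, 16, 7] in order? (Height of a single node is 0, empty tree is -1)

Insertion order: [19, 4, 44, 17, 10, 5, 43, 20, 16, 7]
Tree (level-order array): [19, 4, 44, None, 17, 43, None, 10, None, 20, None, 5, 16, None, None, None, 7]
Compute height bottom-up (empty subtree = -1):
  height(7) = 1 + max(-1, -1) = 0
  height(5) = 1 + max(-1, 0) = 1
  height(16) = 1 + max(-1, -1) = 0
  height(10) = 1 + max(1, 0) = 2
  height(17) = 1 + max(2, -1) = 3
  height(4) = 1 + max(-1, 3) = 4
  height(20) = 1 + max(-1, -1) = 0
  height(43) = 1 + max(0, -1) = 1
  height(44) = 1 + max(1, -1) = 2
  height(19) = 1 + max(4, 2) = 5
Height = 5


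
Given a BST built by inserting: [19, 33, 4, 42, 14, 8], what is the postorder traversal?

Tree insertion order: [19, 33, 4, 42, 14, 8]
Tree (level-order array): [19, 4, 33, None, 14, None, 42, 8]
Postorder traversal: [8, 14, 4, 42, 33, 19]


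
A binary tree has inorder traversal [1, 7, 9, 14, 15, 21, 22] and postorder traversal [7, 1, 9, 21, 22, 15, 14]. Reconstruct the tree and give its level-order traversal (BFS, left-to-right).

Inorder:   [1, 7, 9, 14, 15, 21, 22]
Postorder: [7, 1, 9, 21, 22, 15, 14]
Algorithm: postorder visits root last, so walk postorder right-to-left;
each value is the root of the current inorder slice — split it at that
value, recurse on the right subtree first, then the left.
Recursive splits:
  root=14; inorder splits into left=[1, 7, 9], right=[15, 21, 22]
  root=15; inorder splits into left=[], right=[21, 22]
  root=22; inorder splits into left=[21], right=[]
  root=21; inorder splits into left=[], right=[]
  root=9; inorder splits into left=[1, 7], right=[]
  root=1; inorder splits into left=[], right=[7]
  root=7; inorder splits into left=[], right=[]
Reconstructed level-order: [14, 9, 15, 1, 22, 7, 21]


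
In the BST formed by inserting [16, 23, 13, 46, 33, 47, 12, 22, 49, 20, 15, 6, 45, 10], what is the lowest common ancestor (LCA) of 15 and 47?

Tree insertion order: [16, 23, 13, 46, 33, 47, 12, 22, 49, 20, 15, 6, 45, 10]
Tree (level-order array): [16, 13, 23, 12, 15, 22, 46, 6, None, None, None, 20, None, 33, 47, None, 10, None, None, None, 45, None, 49]
In a BST, the LCA of p=15, q=47 is the first node v on the
root-to-leaf path with p <= v <= q (go left if both < v, right if both > v).
Walk from root:
  at 16: 15 <= 16 <= 47, this is the LCA
LCA = 16


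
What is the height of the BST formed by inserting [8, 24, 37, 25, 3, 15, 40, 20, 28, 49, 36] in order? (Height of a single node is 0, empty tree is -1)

Insertion order: [8, 24, 37, 25, 3, 15, 40, 20, 28, 49, 36]
Tree (level-order array): [8, 3, 24, None, None, 15, 37, None, 20, 25, 40, None, None, None, 28, None, 49, None, 36]
Compute height bottom-up (empty subtree = -1):
  height(3) = 1 + max(-1, -1) = 0
  height(20) = 1 + max(-1, -1) = 0
  height(15) = 1 + max(-1, 0) = 1
  height(36) = 1 + max(-1, -1) = 0
  height(28) = 1 + max(-1, 0) = 1
  height(25) = 1 + max(-1, 1) = 2
  height(49) = 1 + max(-1, -1) = 0
  height(40) = 1 + max(-1, 0) = 1
  height(37) = 1 + max(2, 1) = 3
  height(24) = 1 + max(1, 3) = 4
  height(8) = 1 + max(0, 4) = 5
Height = 5


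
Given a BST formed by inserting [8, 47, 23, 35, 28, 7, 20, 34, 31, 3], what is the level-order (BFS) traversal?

Tree insertion order: [8, 47, 23, 35, 28, 7, 20, 34, 31, 3]
Tree (level-order array): [8, 7, 47, 3, None, 23, None, None, None, 20, 35, None, None, 28, None, None, 34, 31]
BFS from the root, enqueuing left then right child of each popped node:
  queue [8] -> pop 8, enqueue [7, 47], visited so far: [8]
  queue [7, 47] -> pop 7, enqueue [3], visited so far: [8, 7]
  queue [47, 3] -> pop 47, enqueue [23], visited so far: [8, 7, 47]
  queue [3, 23] -> pop 3, enqueue [none], visited so far: [8, 7, 47, 3]
  queue [23] -> pop 23, enqueue [20, 35], visited so far: [8, 7, 47, 3, 23]
  queue [20, 35] -> pop 20, enqueue [none], visited so far: [8, 7, 47, 3, 23, 20]
  queue [35] -> pop 35, enqueue [28], visited so far: [8, 7, 47, 3, 23, 20, 35]
  queue [28] -> pop 28, enqueue [34], visited so far: [8, 7, 47, 3, 23, 20, 35, 28]
  queue [34] -> pop 34, enqueue [31], visited so far: [8, 7, 47, 3, 23, 20, 35, 28, 34]
  queue [31] -> pop 31, enqueue [none], visited so far: [8, 7, 47, 3, 23, 20, 35, 28, 34, 31]
Result: [8, 7, 47, 3, 23, 20, 35, 28, 34, 31]


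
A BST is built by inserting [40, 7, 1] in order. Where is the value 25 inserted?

Starting tree (level order): [40, 7, None, 1]
Insertion path: 40 -> 7
Result: insert 25 as right child of 7
Final tree (level order): [40, 7, None, 1, 25]


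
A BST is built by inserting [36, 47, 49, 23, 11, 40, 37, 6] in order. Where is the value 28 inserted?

Starting tree (level order): [36, 23, 47, 11, None, 40, 49, 6, None, 37]
Insertion path: 36 -> 23
Result: insert 28 as right child of 23
Final tree (level order): [36, 23, 47, 11, 28, 40, 49, 6, None, None, None, 37]


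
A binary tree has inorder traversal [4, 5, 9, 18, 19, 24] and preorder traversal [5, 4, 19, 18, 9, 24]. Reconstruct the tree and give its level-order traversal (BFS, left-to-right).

Inorder:  [4, 5, 9, 18, 19, 24]
Preorder: [5, 4, 19, 18, 9, 24]
Algorithm: preorder visits root first, so consume preorder in order;
for each root, split the current inorder slice at that value into
left-subtree inorder and right-subtree inorder, then recurse.
Recursive splits:
  root=5; inorder splits into left=[4], right=[9, 18, 19, 24]
  root=4; inorder splits into left=[], right=[]
  root=19; inorder splits into left=[9, 18], right=[24]
  root=18; inorder splits into left=[9], right=[]
  root=9; inorder splits into left=[], right=[]
  root=24; inorder splits into left=[], right=[]
Reconstructed level-order: [5, 4, 19, 18, 24, 9]


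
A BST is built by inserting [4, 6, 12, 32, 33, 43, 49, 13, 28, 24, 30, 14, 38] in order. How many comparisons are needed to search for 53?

Search path for 53: 4 -> 6 -> 12 -> 32 -> 33 -> 43 -> 49
Found: False
Comparisons: 7


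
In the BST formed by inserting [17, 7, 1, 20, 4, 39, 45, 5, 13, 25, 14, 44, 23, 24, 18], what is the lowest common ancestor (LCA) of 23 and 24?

Tree insertion order: [17, 7, 1, 20, 4, 39, 45, 5, 13, 25, 14, 44, 23, 24, 18]
Tree (level-order array): [17, 7, 20, 1, 13, 18, 39, None, 4, None, 14, None, None, 25, 45, None, 5, None, None, 23, None, 44, None, None, None, None, 24]
In a BST, the LCA of p=23, q=24 is the first node v on the
root-to-leaf path with p <= v <= q (go left if both < v, right if both > v).
Walk from root:
  at 17: both 23 and 24 > 17, go right
  at 20: both 23 and 24 > 20, go right
  at 39: both 23 and 24 < 39, go left
  at 25: both 23 and 24 < 25, go left
  at 23: 23 <= 23 <= 24, this is the LCA
LCA = 23


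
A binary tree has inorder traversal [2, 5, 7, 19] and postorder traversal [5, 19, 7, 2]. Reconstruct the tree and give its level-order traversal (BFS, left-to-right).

Inorder:   [2, 5, 7, 19]
Postorder: [5, 19, 7, 2]
Algorithm: postorder visits root last, so walk postorder right-to-left;
each value is the root of the current inorder slice — split it at that
value, recurse on the right subtree first, then the left.
Recursive splits:
  root=2; inorder splits into left=[], right=[5, 7, 19]
  root=7; inorder splits into left=[5], right=[19]
  root=19; inorder splits into left=[], right=[]
  root=5; inorder splits into left=[], right=[]
Reconstructed level-order: [2, 7, 5, 19]


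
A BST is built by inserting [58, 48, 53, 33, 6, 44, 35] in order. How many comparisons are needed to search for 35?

Search path for 35: 58 -> 48 -> 33 -> 44 -> 35
Found: True
Comparisons: 5


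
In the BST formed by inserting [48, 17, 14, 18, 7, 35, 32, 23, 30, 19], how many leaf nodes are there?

Tree built from: [48, 17, 14, 18, 7, 35, 32, 23, 30, 19]
Tree (level-order array): [48, 17, None, 14, 18, 7, None, None, 35, None, None, 32, None, 23, None, 19, 30]
Rule: A leaf has 0 children.
Per-node child counts:
  node 48: 1 child(ren)
  node 17: 2 child(ren)
  node 14: 1 child(ren)
  node 7: 0 child(ren)
  node 18: 1 child(ren)
  node 35: 1 child(ren)
  node 32: 1 child(ren)
  node 23: 2 child(ren)
  node 19: 0 child(ren)
  node 30: 0 child(ren)
Matching nodes: [7, 19, 30]
Count of leaf nodes: 3


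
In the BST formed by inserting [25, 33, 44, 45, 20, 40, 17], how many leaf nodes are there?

Tree built from: [25, 33, 44, 45, 20, 40, 17]
Tree (level-order array): [25, 20, 33, 17, None, None, 44, None, None, 40, 45]
Rule: A leaf has 0 children.
Per-node child counts:
  node 25: 2 child(ren)
  node 20: 1 child(ren)
  node 17: 0 child(ren)
  node 33: 1 child(ren)
  node 44: 2 child(ren)
  node 40: 0 child(ren)
  node 45: 0 child(ren)
Matching nodes: [17, 40, 45]
Count of leaf nodes: 3


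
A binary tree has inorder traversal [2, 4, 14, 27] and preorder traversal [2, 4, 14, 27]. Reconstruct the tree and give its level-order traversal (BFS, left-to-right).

Inorder:  [2, 4, 14, 27]
Preorder: [2, 4, 14, 27]
Algorithm: preorder visits root first, so consume preorder in order;
for each root, split the current inorder slice at that value into
left-subtree inorder and right-subtree inorder, then recurse.
Recursive splits:
  root=2; inorder splits into left=[], right=[4, 14, 27]
  root=4; inorder splits into left=[], right=[14, 27]
  root=14; inorder splits into left=[], right=[27]
  root=27; inorder splits into left=[], right=[]
Reconstructed level-order: [2, 4, 14, 27]


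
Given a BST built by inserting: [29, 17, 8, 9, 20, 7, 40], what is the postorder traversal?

Tree insertion order: [29, 17, 8, 9, 20, 7, 40]
Tree (level-order array): [29, 17, 40, 8, 20, None, None, 7, 9]
Postorder traversal: [7, 9, 8, 20, 17, 40, 29]


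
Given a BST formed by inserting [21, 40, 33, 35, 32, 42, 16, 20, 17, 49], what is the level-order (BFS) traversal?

Tree insertion order: [21, 40, 33, 35, 32, 42, 16, 20, 17, 49]
Tree (level-order array): [21, 16, 40, None, 20, 33, 42, 17, None, 32, 35, None, 49]
BFS from the root, enqueuing left then right child of each popped node:
  queue [21] -> pop 21, enqueue [16, 40], visited so far: [21]
  queue [16, 40] -> pop 16, enqueue [20], visited so far: [21, 16]
  queue [40, 20] -> pop 40, enqueue [33, 42], visited so far: [21, 16, 40]
  queue [20, 33, 42] -> pop 20, enqueue [17], visited so far: [21, 16, 40, 20]
  queue [33, 42, 17] -> pop 33, enqueue [32, 35], visited so far: [21, 16, 40, 20, 33]
  queue [42, 17, 32, 35] -> pop 42, enqueue [49], visited so far: [21, 16, 40, 20, 33, 42]
  queue [17, 32, 35, 49] -> pop 17, enqueue [none], visited so far: [21, 16, 40, 20, 33, 42, 17]
  queue [32, 35, 49] -> pop 32, enqueue [none], visited so far: [21, 16, 40, 20, 33, 42, 17, 32]
  queue [35, 49] -> pop 35, enqueue [none], visited so far: [21, 16, 40, 20, 33, 42, 17, 32, 35]
  queue [49] -> pop 49, enqueue [none], visited so far: [21, 16, 40, 20, 33, 42, 17, 32, 35, 49]
Result: [21, 16, 40, 20, 33, 42, 17, 32, 35, 49]


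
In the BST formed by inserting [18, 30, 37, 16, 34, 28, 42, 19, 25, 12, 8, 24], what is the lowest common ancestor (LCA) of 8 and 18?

Tree insertion order: [18, 30, 37, 16, 34, 28, 42, 19, 25, 12, 8, 24]
Tree (level-order array): [18, 16, 30, 12, None, 28, 37, 8, None, 19, None, 34, 42, None, None, None, 25, None, None, None, None, 24]
In a BST, the LCA of p=8, q=18 is the first node v on the
root-to-leaf path with p <= v <= q (go left if both < v, right if both > v).
Walk from root:
  at 18: 8 <= 18 <= 18, this is the LCA
LCA = 18


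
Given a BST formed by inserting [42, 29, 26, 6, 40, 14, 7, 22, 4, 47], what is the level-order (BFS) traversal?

Tree insertion order: [42, 29, 26, 6, 40, 14, 7, 22, 4, 47]
Tree (level-order array): [42, 29, 47, 26, 40, None, None, 6, None, None, None, 4, 14, None, None, 7, 22]
BFS from the root, enqueuing left then right child of each popped node:
  queue [42] -> pop 42, enqueue [29, 47], visited so far: [42]
  queue [29, 47] -> pop 29, enqueue [26, 40], visited so far: [42, 29]
  queue [47, 26, 40] -> pop 47, enqueue [none], visited so far: [42, 29, 47]
  queue [26, 40] -> pop 26, enqueue [6], visited so far: [42, 29, 47, 26]
  queue [40, 6] -> pop 40, enqueue [none], visited so far: [42, 29, 47, 26, 40]
  queue [6] -> pop 6, enqueue [4, 14], visited so far: [42, 29, 47, 26, 40, 6]
  queue [4, 14] -> pop 4, enqueue [none], visited so far: [42, 29, 47, 26, 40, 6, 4]
  queue [14] -> pop 14, enqueue [7, 22], visited so far: [42, 29, 47, 26, 40, 6, 4, 14]
  queue [7, 22] -> pop 7, enqueue [none], visited so far: [42, 29, 47, 26, 40, 6, 4, 14, 7]
  queue [22] -> pop 22, enqueue [none], visited so far: [42, 29, 47, 26, 40, 6, 4, 14, 7, 22]
Result: [42, 29, 47, 26, 40, 6, 4, 14, 7, 22]


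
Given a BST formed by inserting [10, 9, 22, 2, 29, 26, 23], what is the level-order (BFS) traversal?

Tree insertion order: [10, 9, 22, 2, 29, 26, 23]
Tree (level-order array): [10, 9, 22, 2, None, None, 29, None, None, 26, None, 23]
BFS from the root, enqueuing left then right child of each popped node:
  queue [10] -> pop 10, enqueue [9, 22], visited so far: [10]
  queue [9, 22] -> pop 9, enqueue [2], visited so far: [10, 9]
  queue [22, 2] -> pop 22, enqueue [29], visited so far: [10, 9, 22]
  queue [2, 29] -> pop 2, enqueue [none], visited so far: [10, 9, 22, 2]
  queue [29] -> pop 29, enqueue [26], visited so far: [10, 9, 22, 2, 29]
  queue [26] -> pop 26, enqueue [23], visited so far: [10, 9, 22, 2, 29, 26]
  queue [23] -> pop 23, enqueue [none], visited so far: [10, 9, 22, 2, 29, 26, 23]
Result: [10, 9, 22, 2, 29, 26, 23]


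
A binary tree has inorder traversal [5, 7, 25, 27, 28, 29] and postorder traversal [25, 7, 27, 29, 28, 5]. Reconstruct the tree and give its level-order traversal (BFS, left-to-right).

Inorder:   [5, 7, 25, 27, 28, 29]
Postorder: [25, 7, 27, 29, 28, 5]
Algorithm: postorder visits root last, so walk postorder right-to-left;
each value is the root of the current inorder slice — split it at that
value, recurse on the right subtree first, then the left.
Recursive splits:
  root=5; inorder splits into left=[], right=[7, 25, 27, 28, 29]
  root=28; inorder splits into left=[7, 25, 27], right=[29]
  root=29; inorder splits into left=[], right=[]
  root=27; inorder splits into left=[7, 25], right=[]
  root=7; inorder splits into left=[], right=[25]
  root=25; inorder splits into left=[], right=[]
Reconstructed level-order: [5, 28, 27, 29, 7, 25]


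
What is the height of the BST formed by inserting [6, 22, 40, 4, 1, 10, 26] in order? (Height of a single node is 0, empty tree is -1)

Insertion order: [6, 22, 40, 4, 1, 10, 26]
Tree (level-order array): [6, 4, 22, 1, None, 10, 40, None, None, None, None, 26]
Compute height bottom-up (empty subtree = -1):
  height(1) = 1 + max(-1, -1) = 0
  height(4) = 1 + max(0, -1) = 1
  height(10) = 1 + max(-1, -1) = 0
  height(26) = 1 + max(-1, -1) = 0
  height(40) = 1 + max(0, -1) = 1
  height(22) = 1 + max(0, 1) = 2
  height(6) = 1 + max(1, 2) = 3
Height = 3


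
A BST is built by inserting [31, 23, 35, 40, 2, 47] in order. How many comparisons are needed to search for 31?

Search path for 31: 31
Found: True
Comparisons: 1


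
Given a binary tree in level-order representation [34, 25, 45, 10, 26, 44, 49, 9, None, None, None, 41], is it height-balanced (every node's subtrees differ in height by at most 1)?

Tree (level-order array): [34, 25, 45, 10, 26, 44, 49, 9, None, None, None, 41]
Definition: a tree is height-balanced if, at every node, |h(left) - h(right)| <= 1 (empty subtree has height -1).
Bottom-up per-node check:
  node 9: h_left=-1, h_right=-1, diff=0 [OK], height=0
  node 10: h_left=0, h_right=-1, diff=1 [OK], height=1
  node 26: h_left=-1, h_right=-1, diff=0 [OK], height=0
  node 25: h_left=1, h_right=0, diff=1 [OK], height=2
  node 41: h_left=-1, h_right=-1, diff=0 [OK], height=0
  node 44: h_left=0, h_right=-1, diff=1 [OK], height=1
  node 49: h_left=-1, h_right=-1, diff=0 [OK], height=0
  node 45: h_left=1, h_right=0, diff=1 [OK], height=2
  node 34: h_left=2, h_right=2, diff=0 [OK], height=3
All nodes satisfy the balance condition.
Result: Balanced


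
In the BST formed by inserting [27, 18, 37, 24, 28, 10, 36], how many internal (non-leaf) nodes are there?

Tree built from: [27, 18, 37, 24, 28, 10, 36]
Tree (level-order array): [27, 18, 37, 10, 24, 28, None, None, None, None, None, None, 36]
Rule: An internal node has at least one child.
Per-node child counts:
  node 27: 2 child(ren)
  node 18: 2 child(ren)
  node 10: 0 child(ren)
  node 24: 0 child(ren)
  node 37: 1 child(ren)
  node 28: 1 child(ren)
  node 36: 0 child(ren)
Matching nodes: [27, 18, 37, 28]
Count of internal (non-leaf) nodes: 4


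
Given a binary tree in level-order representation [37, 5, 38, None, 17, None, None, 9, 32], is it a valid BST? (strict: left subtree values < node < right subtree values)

Level-order array: [37, 5, 38, None, 17, None, None, 9, 32]
Validate using subtree bounds (lo, hi): at each node, require lo < value < hi,
then recurse left with hi=value and right with lo=value.
Preorder trace (stopping at first violation):
  at node 37 with bounds (-inf, +inf): OK
  at node 5 with bounds (-inf, 37): OK
  at node 17 with bounds (5, 37): OK
  at node 9 with bounds (5, 17): OK
  at node 32 with bounds (17, 37): OK
  at node 38 with bounds (37, +inf): OK
No violation found at any node.
Result: Valid BST


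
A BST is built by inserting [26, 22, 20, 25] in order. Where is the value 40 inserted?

Starting tree (level order): [26, 22, None, 20, 25]
Insertion path: 26
Result: insert 40 as right child of 26
Final tree (level order): [26, 22, 40, 20, 25]


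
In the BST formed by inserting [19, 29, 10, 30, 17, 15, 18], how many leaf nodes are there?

Tree built from: [19, 29, 10, 30, 17, 15, 18]
Tree (level-order array): [19, 10, 29, None, 17, None, 30, 15, 18]
Rule: A leaf has 0 children.
Per-node child counts:
  node 19: 2 child(ren)
  node 10: 1 child(ren)
  node 17: 2 child(ren)
  node 15: 0 child(ren)
  node 18: 0 child(ren)
  node 29: 1 child(ren)
  node 30: 0 child(ren)
Matching nodes: [15, 18, 30]
Count of leaf nodes: 3


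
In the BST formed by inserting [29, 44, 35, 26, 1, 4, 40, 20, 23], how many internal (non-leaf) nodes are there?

Tree built from: [29, 44, 35, 26, 1, 4, 40, 20, 23]
Tree (level-order array): [29, 26, 44, 1, None, 35, None, None, 4, None, 40, None, 20, None, None, None, 23]
Rule: An internal node has at least one child.
Per-node child counts:
  node 29: 2 child(ren)
  node 26: 1 child(ren)
  node 1: 1 child(ren)
  node 4: 1 child(ren)
  node 20: 1 child(ren)
  node 23: 0 child(ren)
  node 44: 1 child(ren)
  node 35: 1 child(ren)
  node 40: 0 child(ren)
Matching nodes: [29, 26, 1, 4, 20, 44, 35]
Count of internal (non-leaf) nodes: 7


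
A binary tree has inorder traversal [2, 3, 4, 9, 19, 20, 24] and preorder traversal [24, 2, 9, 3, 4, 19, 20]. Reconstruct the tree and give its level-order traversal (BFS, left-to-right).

Inorder:  [2, 3, 4, 9, 19, 20, 24]
Preorder: [24, 2, 9, 3, 4, 19, 20]
Algorithm: preorder visits root first, so consume preorder in order;
for each root, split the current inorder slice at that value into
left-subtree inorder and right-subtree inorder, then recurse.
Recursive splits:
  root=24; inorder splits into left=[2, 3, 4, 9, 19, 20], right=[]
  root=2; inorder splits into left=[], right=[3, 4, 9, 19, 20]
  root=9; inorder splits into left=[3, 4], right=[19, 20]
  root=3; inorder splits into left=[], right=[4]
  root=4; inorder splits into left=[], right=[]
  root=19; inorder splits into left=[], right=[20]
  root=20; inorder splits into left=[], right=[]
Reconstructed level-order: [24, 2, 9, 3, 19, 4, 20]


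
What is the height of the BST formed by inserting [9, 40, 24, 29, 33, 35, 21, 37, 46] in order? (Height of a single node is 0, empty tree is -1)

Insertion order: [9, 40, 24, 29, 33, 35, 21, 37, 46]
Tree (level-order array): [9, None, 40, 24, 46, 21, 29, None, None, None, None, None, 33, None, 35, None, 37]
Compute height bottom-up (empty subtree = -1):
  height(21) = 1 + max(-1, -1) = 0
  height(37) = 1 + max(-1, -1) = 0
  height(35) = 1 + max(-1, 0) = 1
  height(33) = 1 + max(-1, 1) = 2
  height(29) = 1 + max(-1, 2) = 3
  height(24) = 1 + max(0, 3) = 4
  height(46) = 1 + max(-1, -1) = 0
  height(40) = 1 + max(4, 0) = 5
  height(9) = 1 + max(-1, 5) = 6
Height = 6


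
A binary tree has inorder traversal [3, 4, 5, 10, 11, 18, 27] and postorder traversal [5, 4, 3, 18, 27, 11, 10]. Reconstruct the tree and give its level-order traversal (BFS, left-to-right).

Inorder:   [3, 4, 5, 10, 11, 18, 27]
Postorder: [5, 4, 3, 18, 27, 11, 10]
Algorithm: postorder visits root last, so walk postorder right-to-left;
each value is the root of the current inorder slice — split it at that
value, recurse on the right subtree first, then the left.
Recursive splits:
  root=10; inorder splits into left=[3, 4, 5], right=[11, 18, 27]
  root=11; inorder splits into left=[], right=[18, 27]
  root=27; inorder splits into left=[18], right=[]
  root=18; inorder splits into left=[], right=[]
  root=3; inorder splits into left=[], right=[4, 5]
  root=4; inorder splits into left=[], right=[5]
  root=5; inorder splits into left=[], right=[]
Reconstructed level-order: [10, 3, 11, 4, 27, 5, 18]


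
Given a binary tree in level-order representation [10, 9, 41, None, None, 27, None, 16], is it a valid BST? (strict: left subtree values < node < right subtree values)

Level-order array: [10, 9, 41, None, None, 27, None, 16]
Validate using subtree bounds (lo, hi): at each node, require lo < value < hi,
then recurse left with hi=value and right with lo=value.
Preorder trace (stopping at first violation):
  at node 10 with bounds (-inf, +inf): OK
  at node 9 with bounds (-inf, 10): OK
  at node 41 with bounds (10, +inf): OK
  at node 27 with bounds (10, 41): OK
  at node 16 with bounds (10, 27): OK
No violation found at any node.
Result: Valid BST


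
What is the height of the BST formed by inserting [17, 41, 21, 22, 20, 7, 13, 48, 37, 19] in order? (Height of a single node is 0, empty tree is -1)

Insertion order: [17, 41, 21, 22, 20, 7, 13, 48, 37, 19]
Tree (level-order array): [17, 7, 41, None, 13, 21, 48, None, None, 20, 22, None, None, 19, None, None, 37]
Compute height bottom-up (empty subtree = -1):
  height(13) = 1 + max(-1, -1) = 0
  height(7) = 1 + max(-1, 0) = 1
  height(19) = 1 + max(-1, -1) = 0
  height(20) = 1 + max(0, -1) = 1
  height(37) = 1 + max(-1, -1) = 0
  height(22) = 1 + max(-1, 0) = 1
  height(21) = 1 + max(1, 1) = 2
  height(48) = 1 + max(-1, -1) = 0
  height(41) = 1 + max(2, 0) = 3
  height(17) = 1 + max(1, 3) = 4
Height = 4


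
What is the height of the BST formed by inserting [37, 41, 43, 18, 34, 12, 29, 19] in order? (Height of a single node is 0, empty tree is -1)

Insertion order: [37, 41, 43, 18, 34, 12, 29, 19]
Tree (level-order array): [37, 18, 41, 12, 34, None, 43, None, None, 29, None, None, None, 19]
Compute height bottom-up (empty subtree = -1):
  height(12) = 1 + max(-1, -1) = 0
  height(19) = 1 + max(-1, -1) = 0
  height(29) = 1 + max(0, -1) = 1
  height(34) = 1 + max(1, -1) = 2
  height(18) = 1 + max(0, 2) = 3
  height(43) = 1 + max(-1, -1) = 0
  height(41) = 1 + max(-1, 0) = 1
  height(37) = 1 + max(3, 1) = 4
Height = 4


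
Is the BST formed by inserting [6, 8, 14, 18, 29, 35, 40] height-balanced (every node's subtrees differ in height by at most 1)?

Tree (level-order array): [6, None, 8, None, 14, None, 18, None, 29, None, 35, None, 40]
Definition: a tree is height-balanced if, at every node, |h(left) - h(right)| <= 1 (empty subtree has height -1).
Bottom-up per-node check:
  node 40: h_left=-1, h_right=-1, diff=0 [OK], height=0
  node 35: h_left=-1, h_right=0, diff=1 [OK], height=1
  node 29: h_left=-1, h_right=1, diff=2 [FAIL (|-1-1|=2 > 1)], height=2
  node 18: h_left=-1, h_right=2, diff=3 [FAIL (|-1-2|=3 > 1)], height=3
  node 14: h_left=-1, h_right=3, diff=4 [FAIL (|-1-3|=4 > 1)], height=4
  node 8: h_left=-1, h_right=4, diff=5 [FAIL (|-1-4|=5 > 1)], height=5
  node 6: h_left=-1, h_right=5, diff=6 [FAIL (|-1-5|=6 > 1)], height=6
Node 29 violates the condition: |-1 - 1| = 2 > 1.
Result: Not balanced


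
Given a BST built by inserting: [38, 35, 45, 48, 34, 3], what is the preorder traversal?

Tree insertion order: [38, 35, 45, 48, 34, 3]
Tree (level-order array): [38, 35, 45, 34, None, None, 48, 3]
Preorder traversal: [38, 35, 34, 3, 45, 48]


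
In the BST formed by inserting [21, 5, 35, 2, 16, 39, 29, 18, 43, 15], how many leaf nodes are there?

Tree built from: [21, 5, 35, 2, 16, 39, 29, 18, 43, 15]
Tree (level-order array): [21, 5, 35, 2, 16, 29, 39, None, None, 15, 18, None, None, None, 43]
Rule: A leaf has 0 children.
Per-node child counts:
  node 21: 2 child(ren)
  node 5: 2 child(ren)
  node 2: 0 child(ren)
  node 16: 2 child(ren)
  node 15: 0 child(ren)
  node 18: 0 child(ren)
  node 35: 2 child(ren)
  node 29: 0 child(ren)
  node 39: 1 child(ren)
  node 43: 0 child(ren)
Matching nodes: [2, 15, 18, 29, 43]
Count of leaf nodes: 5


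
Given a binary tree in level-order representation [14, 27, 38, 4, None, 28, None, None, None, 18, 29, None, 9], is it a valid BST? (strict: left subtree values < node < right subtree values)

Level-order array: [14, 27, 38, 4, None, 28, None, None, None, 18, 29, None, 9]
Validate using subtree bounds (lo, hi): at each node, require lo < value < hi,
then recurse left with hi=value and right with lo=value.
Preorder trace (stopping at first violation):
  at node 14 with bounds (-inf, +inf): OK
  at node 27 with bounds (-inf, 14): VIOLATION
Node 27 violates its bound: not (-inf < 27 < 14).
Result: Not a valid BST


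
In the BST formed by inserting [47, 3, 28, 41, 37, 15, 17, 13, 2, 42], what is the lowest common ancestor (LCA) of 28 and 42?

Tree insertion order: [47, 3, 28, 41, 37, 15, 17, 13, 2, 42]
Tree (level-order array): [47, 3, None, 2, 28, None, None, 15, 41, 13, 17, 37, 42]
In a BST, the LCA of p=28, q=42 is the first node v on the
root-to-leaf path with p <= v <= q (go left if both < v, right if both > v).
Walk from root:
  at 47: both 28 and 42 < 47, go left
  at 3: both 28 and 42 > 3, go right
  at 28: 28 <= 28 <= 42, this is the LCA
LCA = 28


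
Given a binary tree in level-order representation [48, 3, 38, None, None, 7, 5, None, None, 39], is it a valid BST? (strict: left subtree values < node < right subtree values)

Level-order array: [48, 3, 38, None, None, 7, 5, None, None, 39]
Validate using subtree bounds (lo, hi): at each node, require lo < value < hi,
then recurse left with hi=value and right with lo=value.
Preorder trace (stopping at first violation):
  at node 48 with bounds (-inf, +inf): OK
  at node 3 with bounds (-inf, 48): OK
  at node 38 with bounds (48, +inf): VIOLATION
Node 38 violates its bound: not (48 < 38 < +inf).
Result: Not a valid BST


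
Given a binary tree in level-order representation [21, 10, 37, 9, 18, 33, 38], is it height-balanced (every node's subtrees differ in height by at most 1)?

Tree (level-order array): [21, 10, 37, 9, 18, 33, 38]
Definition: a tree is height-balanced if, at every node, |h(left) - h(right)| <= 1 (empty subtree has height -1).
Bottom-up per-node check:
  node 9: h_left=-1, h_right=-1, diff=0 [OK], height=0
  node 18: h_left=-1, h_right=-1, diff=0 [OK], height=0
  node 10: h_left=0, h_right=0, diff=0 [OK], height=1
  node 33: h_left=-1, h_right=-1, diff=0 [OK], height=0
  node 38: h_left=-1, h_right=-1, diff=0 [OK], height=0
  node 37: h_left=0, h_right=0, diff=0 [OK], height=1
  node 21: h_left=1, h_right=1, diff=0 [OK], height=2
All nodes satisfy the balance condition.
Result: Balanced


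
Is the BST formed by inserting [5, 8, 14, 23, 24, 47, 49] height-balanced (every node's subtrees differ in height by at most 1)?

Tree (level-order array): [5, None, 8, None, 14, None, 23, None, 24, None, 47, None, 49]
Definition: a tree is height-balanced if, at every node, |h(left) - h(right)| <= 1 (empty subtree has height -1).
Bottom-up per-node check:
  node 49: h_left=-1, h_right=-1, diff=0 [OK], height=0
  node 47: h_left=-1, h_right=0, diff=1 [OK], height=1
  node 24: h_left=-1, h_right=1, diff=2 [FAIL (|-1-1|=2 > 1)], height=2
  node 23: h_left=-1, h_right=2, diff=3 [FAIL (|-1-2|=3 > 1)], height=3
  node 14: h_left=-1, h_right=3, diff=4 [FAIL (|-1-3|=4 > 1)], height=4
  node 8: h_left=-1, h_right=4, diff=5 [FAIL (|-1-4|=5 > 1)], height=5
  node 5: h_left=-1, h_right=5, diff=6 [FAIL (|-1-5|=6 > 1)], height=6
Node 24 violates the condition: |-1 - 1| = 2 > 1.
Result: Not balanced


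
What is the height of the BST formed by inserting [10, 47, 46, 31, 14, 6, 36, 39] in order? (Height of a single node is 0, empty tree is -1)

Insertion order: [10, 47, 46, 31, 14, 6, 36, 39]
Tree (level-order array): [10, 6, 47, None, None, 46, None, 31, None, 14, 36, None, None, None, 39]
Compute height bottom-up (empty subtree = -1):
  height(6) = 1 + max(-1, -1) = 0
  height(14) = 1 + max(-1, -1) = 0
  height(39) = 1 + max(-1, -1) = 0
  height(36) = 1 + max(-1, 0) = 1
  height(31) = 1 + max(0, 1) = 2
  height(46) = 1 + max(2, -1) = 3
  height(47) = 1 + max(3, -1) = 4
  height(10) = 1 + max(0, 4) = 5
Height = 5


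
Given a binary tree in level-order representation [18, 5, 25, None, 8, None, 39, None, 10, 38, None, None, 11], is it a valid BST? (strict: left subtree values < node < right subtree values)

Level-order array: [18, 5, 25, None, 8, None, 39, None, 10, 38, None, None, 11]
Validate using subtree bounds (lo, hi): at each node, require lo < value < hi,
then recurse left with hi=value and right with lo=value.
Preorder trace (stopping at first violation):
  at node 18 with bounds (-inf, +inf): OK
  at node 5 with bounds (-inf, 18): OK
  at node 8 with bounds (5, 18): OK
  at node 10 with bounds (8, 18): OK
  at node 11 with bounds (10, 18): OK
  at node 25 with bounds (18, +inf): OK
  at node 39 with bounds (25, +inf): OK
  at node 38 with bounds (25, 39): OK
No violation found at any node.
Result: Valid BST


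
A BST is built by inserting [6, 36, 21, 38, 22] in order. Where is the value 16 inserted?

Starting tree (level order): [6, None, 36, 21, 38, None, 22]
Insertion path: 6 -> 36 -> 21
Result: insert 16 as left child of 21
Final tree (level order): [6, None, 36, 21, 38, 16, 22]


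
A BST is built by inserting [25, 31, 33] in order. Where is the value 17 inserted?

Starting tree (level order): [25, None, 31, None, 33]
Insertion path: 25
Result: insert 17 as left child of 25
Final tree (level order): [25, 17, 31, None, None, None, 33]


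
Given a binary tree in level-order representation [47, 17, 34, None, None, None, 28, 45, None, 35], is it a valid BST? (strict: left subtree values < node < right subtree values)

Level-order array: [47, 17, 34, None, None, None, 28, 45, None, 35]
Validate using subtree bounds (lo, hi): at each node, require lo < value < hi,
then recurse left with hi=value and right with lo=value.
Preorder trace (stopping at first violation):
  at node 47 with bounds (-inf, +inf): OK
  at node 17 with bounds (-inf, 47): OK
  at node 34 with bounds (47, +inf): VIOLATION
Node 34 violates its bound: not (47 < 34 < +inf).
Result: Not a valid BST


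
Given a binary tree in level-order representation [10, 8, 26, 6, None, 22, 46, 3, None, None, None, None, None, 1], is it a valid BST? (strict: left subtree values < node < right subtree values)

Level-order array: [10, 8, 26, 6, None, 22, 46, 3, None, None, None, None, None, 1]
Validate using subtree bounds (lo, hi): at each node, require lo < value < hi,
then recurse left with hi=value and right with lo=value.
Preorder trace (stopping at first violation):
  at node 10 with bounds (-inf, +inf): OK
  at node 8 with bounds (-inf, 10): OK
  at node 6 with bounds (-inf, 8): OK
  at node 3 with bounds (-inf, 6): OK
  at node 1 with bounds (-inf, 3): OK
  at node 26 with bounds (10, +inf): OK
  at node 22 with bounds (10, 26): OK
  at node 46 with bounds (26, +inf): OK
No violation found at any node.
Result: Valid BST
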